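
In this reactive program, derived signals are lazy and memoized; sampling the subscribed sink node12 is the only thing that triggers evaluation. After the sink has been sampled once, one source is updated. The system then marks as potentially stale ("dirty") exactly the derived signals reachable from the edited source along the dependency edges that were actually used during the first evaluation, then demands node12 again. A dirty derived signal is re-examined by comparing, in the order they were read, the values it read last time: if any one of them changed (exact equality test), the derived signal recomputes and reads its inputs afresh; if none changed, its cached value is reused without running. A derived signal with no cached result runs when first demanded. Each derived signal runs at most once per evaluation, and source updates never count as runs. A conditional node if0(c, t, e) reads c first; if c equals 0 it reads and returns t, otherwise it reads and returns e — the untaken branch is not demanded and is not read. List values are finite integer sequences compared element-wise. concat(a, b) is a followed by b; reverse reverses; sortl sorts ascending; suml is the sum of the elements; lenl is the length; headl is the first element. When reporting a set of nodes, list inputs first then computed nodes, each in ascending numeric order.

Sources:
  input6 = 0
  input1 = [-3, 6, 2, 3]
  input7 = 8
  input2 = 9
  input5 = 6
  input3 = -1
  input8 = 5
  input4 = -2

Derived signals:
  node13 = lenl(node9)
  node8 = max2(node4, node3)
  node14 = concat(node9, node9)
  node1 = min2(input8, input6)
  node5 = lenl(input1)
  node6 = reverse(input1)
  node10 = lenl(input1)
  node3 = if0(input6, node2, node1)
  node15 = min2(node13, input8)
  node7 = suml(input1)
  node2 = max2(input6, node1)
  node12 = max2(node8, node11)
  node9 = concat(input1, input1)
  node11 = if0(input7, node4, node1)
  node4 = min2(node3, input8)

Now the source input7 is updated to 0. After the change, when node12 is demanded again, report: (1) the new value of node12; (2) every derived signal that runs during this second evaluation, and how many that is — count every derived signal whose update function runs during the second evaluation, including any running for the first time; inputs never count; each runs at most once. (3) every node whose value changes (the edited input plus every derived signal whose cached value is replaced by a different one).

Demanding node12 again yields 0.
1 derived signals run: node11.
The nodes whose values change: input7.
Note the absorption at node11: it re-runs yet its value is the same, leaving the output's value untouched.

First demand of the output computes:
  node1 = min2(5, 0) = 0
  node2 = max2(0, 0) = 0
  node3 = if0(input6=0 -> then branch node2) = 0
  node4 = min2(0, 5) = 0
  node8 = max2(0, 0) = 0
  node11 = if0(input7=8 -> else branch node1) = 0
  node12 = max2(0, 0) = 0

After the edit, cleaning proceeds:
  node11: a read changed (input7 8->0) — executes, giving 0 — identical to its old value.
  node12: dirty, but its reads are unchanged (node8 unchanged, node11 unchanged); cached 0 stands.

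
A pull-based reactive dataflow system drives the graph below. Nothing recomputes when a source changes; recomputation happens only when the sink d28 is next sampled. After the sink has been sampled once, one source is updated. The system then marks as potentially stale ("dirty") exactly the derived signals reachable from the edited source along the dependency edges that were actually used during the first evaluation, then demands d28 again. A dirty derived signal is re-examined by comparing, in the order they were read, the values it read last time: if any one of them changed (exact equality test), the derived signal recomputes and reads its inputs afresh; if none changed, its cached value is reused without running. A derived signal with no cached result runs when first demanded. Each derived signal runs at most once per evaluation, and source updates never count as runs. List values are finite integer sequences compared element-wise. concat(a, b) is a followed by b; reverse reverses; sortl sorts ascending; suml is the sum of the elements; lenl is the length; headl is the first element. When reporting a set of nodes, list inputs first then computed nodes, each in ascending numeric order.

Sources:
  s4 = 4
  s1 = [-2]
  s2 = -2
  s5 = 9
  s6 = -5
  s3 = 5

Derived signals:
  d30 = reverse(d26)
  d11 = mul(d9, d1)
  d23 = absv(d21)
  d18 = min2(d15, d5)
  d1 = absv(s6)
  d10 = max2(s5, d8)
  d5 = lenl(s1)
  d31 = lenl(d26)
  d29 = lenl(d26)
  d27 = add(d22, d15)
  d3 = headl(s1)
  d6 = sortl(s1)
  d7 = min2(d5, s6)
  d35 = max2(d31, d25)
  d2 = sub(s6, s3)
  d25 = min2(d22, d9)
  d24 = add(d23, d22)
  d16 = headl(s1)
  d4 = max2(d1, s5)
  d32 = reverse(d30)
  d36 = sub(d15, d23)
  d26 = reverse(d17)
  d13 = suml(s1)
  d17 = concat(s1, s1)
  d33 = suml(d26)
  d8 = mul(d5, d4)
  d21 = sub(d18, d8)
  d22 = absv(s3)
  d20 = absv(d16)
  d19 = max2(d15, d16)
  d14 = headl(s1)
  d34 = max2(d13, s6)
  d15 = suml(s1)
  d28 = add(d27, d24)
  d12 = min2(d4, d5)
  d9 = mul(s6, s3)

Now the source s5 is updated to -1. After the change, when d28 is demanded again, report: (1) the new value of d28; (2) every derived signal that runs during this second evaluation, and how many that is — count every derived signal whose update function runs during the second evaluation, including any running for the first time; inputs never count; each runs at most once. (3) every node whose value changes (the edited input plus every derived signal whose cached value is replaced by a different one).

New value of d28: 15.
Derived signals that run: d4, d8, d21, d23, d24, d28 — 6 in total.
Values that change: s5, d4, d8, d21, d23, d24, d28.

First evaluation (everything demanded from the output):
  d1 = absv(-5) = 5
  d4 = max2(5, 9) = 9
  d5 = lenl([-2]) = 1
  d8 = mul(1, 9) = 9
  d15 = suml([-2]) = -2
  d18 = min2(-2, 1) = -2
  d21 = sub(-2, 9) = -11
  d22 = absv(5) = 5
  d23 = absv(-11) = 11
  d24 = add(11, 5) = 16
  d27 = add(5, -2) = 3
  d28 = add(3, 16) = 19

Propagation after the edit:
  d4: runs — s5 9->-1; result 5.
  d8: runs — d4 9->5; result 5.
  d21: runs — d8 9->5; result -7.
  d23: runs — d21 -11->-7; result 7.
  d24: runs — d23 11->7; result 12.
  d28: runs — d24 16->12; result 15.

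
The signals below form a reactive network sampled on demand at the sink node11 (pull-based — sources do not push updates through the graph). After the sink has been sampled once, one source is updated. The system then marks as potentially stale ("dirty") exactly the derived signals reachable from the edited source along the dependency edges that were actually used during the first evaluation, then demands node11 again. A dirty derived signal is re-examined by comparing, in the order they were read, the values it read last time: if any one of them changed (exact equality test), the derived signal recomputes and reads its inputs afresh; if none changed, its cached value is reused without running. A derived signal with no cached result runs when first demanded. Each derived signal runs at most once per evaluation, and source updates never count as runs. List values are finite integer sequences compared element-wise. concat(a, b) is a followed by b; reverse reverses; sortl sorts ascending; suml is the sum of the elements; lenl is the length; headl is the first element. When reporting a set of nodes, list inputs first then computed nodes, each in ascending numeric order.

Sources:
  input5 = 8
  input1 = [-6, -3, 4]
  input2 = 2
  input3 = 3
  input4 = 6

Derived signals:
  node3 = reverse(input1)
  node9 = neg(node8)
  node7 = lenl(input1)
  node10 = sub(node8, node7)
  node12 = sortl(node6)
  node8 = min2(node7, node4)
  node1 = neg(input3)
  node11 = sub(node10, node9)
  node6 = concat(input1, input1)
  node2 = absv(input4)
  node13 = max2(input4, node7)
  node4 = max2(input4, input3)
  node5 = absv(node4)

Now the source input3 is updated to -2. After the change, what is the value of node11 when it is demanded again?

Initial pass — values computed on the first demand:
  node4 = max2(6, 3) = 6
  node7 = lenl([-6, -3, 4]) = 3
  node8 = min2(3, 6) = 3
  node9 = neg(3) = -3
  node10 = sub(3, 3) = 0
  node11 = sub(0, -3) = 3

Second demand — change propagation:
  node4: re-runs because input3 3->-2; new result 6 (unchanged).
  node8: re-examined; everything it read last time is the same (node7 unchanged, node4 unchanged) — cache 3 kept, no run.
  node9: re-examined; everything it read last time is the same (node8 unchanged) — cache -3 kept, no run.
  node10: re-examined; everything it read last time is the same (node8 unchanged, node7 unchanged) — cache 0 kept, no run.
  node11: re-examined; everything it read last time is the same (node10 unchanged, node9 unchanged) — cache 3 kept, no run.

The important point: node4 recomputes to an identical value, and the output ends up unchanged.

node11 now evaluates to 3.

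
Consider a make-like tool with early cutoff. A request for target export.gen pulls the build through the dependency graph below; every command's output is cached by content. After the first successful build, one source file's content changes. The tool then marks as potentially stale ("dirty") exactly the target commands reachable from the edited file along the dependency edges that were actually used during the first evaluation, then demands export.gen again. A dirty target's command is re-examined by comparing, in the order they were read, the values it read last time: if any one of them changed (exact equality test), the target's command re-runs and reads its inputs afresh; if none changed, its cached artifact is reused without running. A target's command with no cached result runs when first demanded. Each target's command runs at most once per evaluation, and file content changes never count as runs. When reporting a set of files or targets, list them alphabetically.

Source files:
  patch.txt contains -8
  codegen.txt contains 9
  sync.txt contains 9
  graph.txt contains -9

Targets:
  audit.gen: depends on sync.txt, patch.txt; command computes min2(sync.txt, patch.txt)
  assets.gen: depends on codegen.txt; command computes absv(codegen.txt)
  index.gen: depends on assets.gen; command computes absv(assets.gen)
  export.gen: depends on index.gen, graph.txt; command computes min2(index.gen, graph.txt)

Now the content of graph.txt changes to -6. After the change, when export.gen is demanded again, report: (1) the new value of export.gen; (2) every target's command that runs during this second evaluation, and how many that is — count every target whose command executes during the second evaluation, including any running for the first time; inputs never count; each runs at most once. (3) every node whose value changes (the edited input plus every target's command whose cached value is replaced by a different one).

First demand of the output computes:
  assets.gen = absv(9) = 9
  index.gen = absv(9) = 9
  export.gen = min2(9, -9) = -9

After the edit, cleaning proceeds:
  export.gen: a read changed (graph.txt -9->-6) — executes, giving -6.

Demanding export.gen again yields -6.
1 target commands run: export.gen.
The nodes whose values change: export.gen, graph.txt.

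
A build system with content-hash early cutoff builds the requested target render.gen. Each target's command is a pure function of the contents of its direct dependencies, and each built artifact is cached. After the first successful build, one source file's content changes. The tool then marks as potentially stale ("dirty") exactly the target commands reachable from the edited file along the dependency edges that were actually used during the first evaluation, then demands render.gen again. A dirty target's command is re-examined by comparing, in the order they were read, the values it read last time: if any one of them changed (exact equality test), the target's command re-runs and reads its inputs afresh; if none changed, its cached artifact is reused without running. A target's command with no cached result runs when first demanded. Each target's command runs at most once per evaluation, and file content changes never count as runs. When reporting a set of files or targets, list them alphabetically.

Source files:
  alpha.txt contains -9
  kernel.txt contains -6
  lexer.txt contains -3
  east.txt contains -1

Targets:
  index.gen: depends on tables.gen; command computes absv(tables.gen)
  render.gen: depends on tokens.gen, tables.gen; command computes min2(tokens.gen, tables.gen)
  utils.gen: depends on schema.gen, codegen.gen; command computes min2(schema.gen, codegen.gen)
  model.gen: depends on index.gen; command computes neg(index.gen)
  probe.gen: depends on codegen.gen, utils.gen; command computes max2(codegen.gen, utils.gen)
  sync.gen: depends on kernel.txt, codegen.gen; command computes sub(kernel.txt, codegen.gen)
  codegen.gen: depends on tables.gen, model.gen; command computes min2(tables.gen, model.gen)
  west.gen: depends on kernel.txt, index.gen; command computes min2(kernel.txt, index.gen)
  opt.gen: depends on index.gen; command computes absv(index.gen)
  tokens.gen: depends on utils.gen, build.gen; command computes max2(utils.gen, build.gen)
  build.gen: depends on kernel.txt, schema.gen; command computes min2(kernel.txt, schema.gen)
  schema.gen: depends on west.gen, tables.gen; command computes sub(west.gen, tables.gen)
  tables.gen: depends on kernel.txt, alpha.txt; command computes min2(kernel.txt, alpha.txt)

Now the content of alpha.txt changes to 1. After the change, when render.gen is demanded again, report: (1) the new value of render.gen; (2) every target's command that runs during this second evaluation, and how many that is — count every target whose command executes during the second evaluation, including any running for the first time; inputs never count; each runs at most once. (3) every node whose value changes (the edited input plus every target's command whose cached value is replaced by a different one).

New value of render.gen: -6.
Target commands that run: build.gen, codegen.gen, index.gen, model.gen, render.gen, schema.gen, tables.gen, tokens.gen, utils.gen, west.gen — 10 in total.
Values that change: alpha.txt, codegen.gen, index.gen, model.gen, render.gen, schema.gen, tables.gen, utils.gen.

First evaluation (everything demanded from the output):
  tables.gen = min2(-6, -9) = -9
  index.gen = absv(-9) = 9
  model.gen = neg(9) = -9
  codegen.gen = min2(-9, -9) = -9
  west.gen = min2(-6, 9) = -6
  schema.gen = sub(-6, -9) = 3
  build.gen = min2(-6, 3) = -6
  utils.gen = min2(3, -9) = -9
  tokens.gen = max2(-9, -6) = -6
  render.gen = min2(-6, -9) = -9

Propagation after the edit:
  tables.gen: runs — alpha.txt -9->1; result -6.
  index.gen: runs — tables.gen -9->-6; result 6.
  model.gen: runs — index.gen 9->6; result -6.
  codegen.gen: runs — tables.gen -9->-6; model.gen -9->-6; result -6.
  west.gen: runs — index.gen 9->6; result -6 (same value as before).
  schema.gen: runs — tables.gen -9->-6; result 0.
  build.gen: runs — schema.gen 3->0; result -6 (same value as before).
  utils.gen: runs — schema.gen 3->0; codegen.gen -9->-6; result -6.
  tokens.gen: runs — utils.gen -9->-6; result -6 (same value as before).
  render.gen: runs — tables.gen -9->-6; result -6.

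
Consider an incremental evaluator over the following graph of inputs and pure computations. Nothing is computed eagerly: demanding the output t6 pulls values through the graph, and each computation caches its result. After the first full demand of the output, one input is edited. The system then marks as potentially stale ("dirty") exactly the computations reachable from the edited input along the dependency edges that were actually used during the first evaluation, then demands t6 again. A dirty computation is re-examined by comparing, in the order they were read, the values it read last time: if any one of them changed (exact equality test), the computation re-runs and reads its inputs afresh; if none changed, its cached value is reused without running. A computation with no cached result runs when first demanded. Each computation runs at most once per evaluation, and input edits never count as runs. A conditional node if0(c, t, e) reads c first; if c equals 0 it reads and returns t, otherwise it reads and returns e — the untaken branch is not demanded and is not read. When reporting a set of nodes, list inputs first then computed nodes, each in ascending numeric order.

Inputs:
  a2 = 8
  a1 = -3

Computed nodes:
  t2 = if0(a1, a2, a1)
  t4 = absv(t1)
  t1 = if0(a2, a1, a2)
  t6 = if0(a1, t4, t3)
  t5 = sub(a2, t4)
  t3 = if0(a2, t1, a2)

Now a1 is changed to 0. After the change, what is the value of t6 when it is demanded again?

Initial pass — values computed on the first demand:
  t3 = if0(a2=8 -> else branch a2) = 8
  t6 = if0(a1=-3 -> else branch t3) = 8

Second demand — change propagation:
  t1: newly demanded (no cache) — executes and yields 8.
  t4: newly demanded (no cache) — executes and yields 8.
  t6: re-runs because a1 -3->0; new result 8 (unchanged).

The important point: the flipped condition pulls in fresh nodes; t1, t4 run for the first time.

t6 now evaluates to 8.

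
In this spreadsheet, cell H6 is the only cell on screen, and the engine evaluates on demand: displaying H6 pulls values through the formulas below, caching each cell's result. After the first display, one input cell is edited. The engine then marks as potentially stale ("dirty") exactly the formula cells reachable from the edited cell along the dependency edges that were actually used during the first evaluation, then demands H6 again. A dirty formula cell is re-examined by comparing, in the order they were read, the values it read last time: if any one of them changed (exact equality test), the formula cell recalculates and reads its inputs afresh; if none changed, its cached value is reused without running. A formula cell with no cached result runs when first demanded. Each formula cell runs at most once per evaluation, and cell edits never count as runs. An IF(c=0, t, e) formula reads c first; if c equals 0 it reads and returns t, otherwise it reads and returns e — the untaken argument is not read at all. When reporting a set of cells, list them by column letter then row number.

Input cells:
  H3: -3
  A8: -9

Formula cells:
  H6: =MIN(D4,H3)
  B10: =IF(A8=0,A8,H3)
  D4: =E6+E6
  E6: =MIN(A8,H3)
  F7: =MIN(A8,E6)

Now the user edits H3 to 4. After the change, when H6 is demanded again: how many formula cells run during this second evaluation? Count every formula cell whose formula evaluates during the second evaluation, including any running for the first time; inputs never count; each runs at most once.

Run set: E6, H6 (2 run).
The important point: at D4 every value read last time is unchanged, so the dirty flag clears without a run.

Initial pass — values computed on the first demand:
  E6 = MIN(-9, -3) = -9
  D4 = -9 + -9 = -18
  H6 = MIN(-18, -3) = -18

Second demand — change propagation:
  E6: re-runs because H3 -3->4; new result -9 (unchanged).
  D4: re-examined; everything it read last time is the same (E6 unchanged, E6 unchanged) — cache -18 kept, no run.
  H6: re-runs because H3 -3->4; new result -18 (unchanged).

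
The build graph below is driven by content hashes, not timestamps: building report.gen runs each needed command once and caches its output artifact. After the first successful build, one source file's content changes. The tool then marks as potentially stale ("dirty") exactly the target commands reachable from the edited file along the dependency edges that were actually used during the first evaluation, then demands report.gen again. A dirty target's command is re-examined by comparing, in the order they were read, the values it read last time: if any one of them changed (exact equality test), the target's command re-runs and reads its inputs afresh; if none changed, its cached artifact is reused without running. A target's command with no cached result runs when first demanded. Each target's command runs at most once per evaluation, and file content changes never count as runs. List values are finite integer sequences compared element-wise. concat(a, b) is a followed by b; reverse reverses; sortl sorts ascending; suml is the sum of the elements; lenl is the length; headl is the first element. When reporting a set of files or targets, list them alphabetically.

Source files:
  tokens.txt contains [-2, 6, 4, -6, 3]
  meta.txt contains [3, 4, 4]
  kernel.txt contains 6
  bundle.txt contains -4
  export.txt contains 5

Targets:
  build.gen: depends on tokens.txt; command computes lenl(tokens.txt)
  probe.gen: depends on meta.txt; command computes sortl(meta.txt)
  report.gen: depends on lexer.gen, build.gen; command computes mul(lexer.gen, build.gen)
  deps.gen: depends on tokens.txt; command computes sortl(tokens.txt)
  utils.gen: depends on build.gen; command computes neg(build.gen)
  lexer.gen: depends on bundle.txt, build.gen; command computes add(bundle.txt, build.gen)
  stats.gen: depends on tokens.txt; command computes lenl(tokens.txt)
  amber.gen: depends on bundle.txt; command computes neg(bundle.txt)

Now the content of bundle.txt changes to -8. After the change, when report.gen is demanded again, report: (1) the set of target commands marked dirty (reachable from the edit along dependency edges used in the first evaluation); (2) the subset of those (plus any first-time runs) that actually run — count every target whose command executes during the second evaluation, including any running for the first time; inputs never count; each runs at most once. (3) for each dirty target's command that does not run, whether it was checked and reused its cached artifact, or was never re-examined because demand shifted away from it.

Dirty set: lexer.gen, report.gen.
Run set: lexer.gen, report.gen (2 run).
All dirty target commands ended up running.

Initial pass — values computed on the first demand:
  build.gen = lenl([-2, 6, 4, -6, 3]) = 5
  lexer.gen = add(-4, 5) = 1
  report.gen = mul(1, 5) = 5

Second demand — change propagation:
  lexer.gen: re-runs because bundle.txt -4->-8; new result -3.
  report.gen: re-runs because lexer.gen 1->-3; new result -15.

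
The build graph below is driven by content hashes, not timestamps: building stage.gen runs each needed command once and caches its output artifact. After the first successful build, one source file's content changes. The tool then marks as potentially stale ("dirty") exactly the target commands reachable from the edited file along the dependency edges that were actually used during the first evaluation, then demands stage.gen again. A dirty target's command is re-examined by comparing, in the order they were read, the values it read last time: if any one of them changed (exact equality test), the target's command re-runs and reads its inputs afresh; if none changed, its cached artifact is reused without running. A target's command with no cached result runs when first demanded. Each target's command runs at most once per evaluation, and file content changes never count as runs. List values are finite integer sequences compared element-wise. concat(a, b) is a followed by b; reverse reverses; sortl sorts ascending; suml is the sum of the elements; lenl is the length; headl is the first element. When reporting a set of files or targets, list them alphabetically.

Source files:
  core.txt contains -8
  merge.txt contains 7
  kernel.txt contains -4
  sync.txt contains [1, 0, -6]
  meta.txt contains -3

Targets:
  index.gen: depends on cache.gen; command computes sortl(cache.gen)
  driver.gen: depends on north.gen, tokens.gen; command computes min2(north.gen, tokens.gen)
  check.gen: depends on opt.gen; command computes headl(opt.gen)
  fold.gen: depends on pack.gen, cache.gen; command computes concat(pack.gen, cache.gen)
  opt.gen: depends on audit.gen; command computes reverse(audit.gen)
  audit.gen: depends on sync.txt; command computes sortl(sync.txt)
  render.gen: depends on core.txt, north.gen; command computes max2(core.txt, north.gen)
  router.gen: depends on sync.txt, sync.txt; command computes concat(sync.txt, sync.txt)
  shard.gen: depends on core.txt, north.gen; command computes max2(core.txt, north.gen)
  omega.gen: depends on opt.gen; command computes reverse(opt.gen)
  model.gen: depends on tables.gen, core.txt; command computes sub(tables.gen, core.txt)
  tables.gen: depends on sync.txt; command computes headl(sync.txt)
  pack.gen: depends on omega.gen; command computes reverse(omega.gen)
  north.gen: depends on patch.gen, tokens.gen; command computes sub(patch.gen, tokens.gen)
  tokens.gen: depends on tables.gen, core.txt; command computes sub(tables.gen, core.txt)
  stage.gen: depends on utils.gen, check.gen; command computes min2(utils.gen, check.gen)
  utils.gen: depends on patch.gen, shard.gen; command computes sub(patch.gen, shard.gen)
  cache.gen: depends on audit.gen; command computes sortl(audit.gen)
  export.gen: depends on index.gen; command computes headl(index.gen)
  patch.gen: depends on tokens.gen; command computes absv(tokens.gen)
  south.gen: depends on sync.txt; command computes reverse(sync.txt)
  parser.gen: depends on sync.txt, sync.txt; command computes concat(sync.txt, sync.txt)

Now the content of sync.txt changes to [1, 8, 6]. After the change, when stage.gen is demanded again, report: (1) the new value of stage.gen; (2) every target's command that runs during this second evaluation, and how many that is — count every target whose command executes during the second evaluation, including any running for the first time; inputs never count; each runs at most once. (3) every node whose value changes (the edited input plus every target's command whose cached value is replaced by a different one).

stage.gen now evaluates to 8.
Run set: audit.gen, check.gen, opt.gen, stage.gen, tables.gen (5 run).
Changed values: audit.gen, check.gen, opt.gen, stage.gen, sync.txt.
The important point: at tokens.gen every value read last time is unchanged, so the dirty flag clears without a run.

Initial pass — values computed on the first demand:
  audit.gen = sortl([1, 0, -6]) = [-6, 0, 1]
  opt.gen = reverse([-6, 0, 1]) = [1, 0, -6]
  check.gen = headl([1, 0, -6]) = 1
  tables.gen = headl([1, 0, -6]) = 1
  tokens.gen = sub(1, -8) = 9
  patch.gen = absv(9) = 9
  north.gen = sub(9, 9) = 0
  shard.gen = max2(-8, 0) = 0
  utils.gen = sub(9, 0) = 9
  stage.gen = min2(9, 1) = 1

Second demand — change propagation:
  audit.gen: re-runs because sync.txt [1, 0, -6]->[1, 8, 6]; new result [1, 6, 8].
  opt.gen: re-runs because audit.gen [-6, 0, 1]->[1, 6, 8]; new result [8, 6, 1].
  check.gen: re-runs because opt.gen [1, 0, -6]->[8, 6, 1]; new result 8.
  tables.gen: re-runs because sync.txt [1, 0, -6]->[1, 8, 6]; new result 1 (unchanged).
  tokens.gen: re-examined; everything it read last time is the same (tables.gen unchanged, core.txt unchanged) — cache 9 kept, no run.
  patch.gen: re-examined; everything it read last time is the same (tokens.gen unchanged) — cache 9 kept, no run.
  north.gen: re-examined; everything it read last time is the same (patch.gen unchanged, tokens.gen unchanged) — cache 0 kept, no run.
  shard.gen: re-examined; everything it read last time is the same (core.txt unchanged, north.gen unchanged) — cache 0 kept, no run.
  utils.gen: re-examined; everything it read last time is the same (patch.gen unchanged, shard.gen unchanged) — cache 9 kept, no run.
  stage.gen: re-runs because check.gen 1->8; new result 8.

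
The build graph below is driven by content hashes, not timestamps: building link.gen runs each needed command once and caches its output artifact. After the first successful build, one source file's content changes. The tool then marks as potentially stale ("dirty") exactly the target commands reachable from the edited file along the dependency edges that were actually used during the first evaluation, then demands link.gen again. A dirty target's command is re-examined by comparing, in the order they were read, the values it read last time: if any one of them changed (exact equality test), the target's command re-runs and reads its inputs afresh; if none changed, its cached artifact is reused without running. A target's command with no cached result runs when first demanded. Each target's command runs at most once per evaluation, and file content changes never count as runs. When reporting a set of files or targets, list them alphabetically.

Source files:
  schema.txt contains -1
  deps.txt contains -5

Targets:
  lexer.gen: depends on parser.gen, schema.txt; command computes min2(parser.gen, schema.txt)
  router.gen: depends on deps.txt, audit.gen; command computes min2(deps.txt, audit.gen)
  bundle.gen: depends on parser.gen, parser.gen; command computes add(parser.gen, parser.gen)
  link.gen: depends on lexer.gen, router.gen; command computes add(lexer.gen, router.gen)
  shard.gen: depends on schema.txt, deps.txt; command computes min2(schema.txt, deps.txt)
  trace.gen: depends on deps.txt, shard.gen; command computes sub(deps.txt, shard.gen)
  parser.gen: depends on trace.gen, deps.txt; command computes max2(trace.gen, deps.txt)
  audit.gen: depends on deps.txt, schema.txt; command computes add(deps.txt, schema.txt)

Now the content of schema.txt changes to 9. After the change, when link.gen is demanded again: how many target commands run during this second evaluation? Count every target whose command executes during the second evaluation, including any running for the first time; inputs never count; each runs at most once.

Initial pass — values computed on the first demand:
  audit.gen = add(-5, -1) = -6
  router.gen = min2(-5, -6) = -6
  shard.gen = min2(-1, -5) = -5
  trace.gen = sub(-5, -5) = 0
  parser.gen = max2(0, -5) = 0
  lexer.gen = min2(0, -1) = -1
  link.gen = add(-1, -6) = -7

Second demand — change propagation:
  audit.gen: re-runs because schema.txt -1->9; new result 4.
  router.gen: re-runs because audit.gen -6->4; new result -5.
  shard.gen: re-runs because schema.txt -1->9; new result -5 (unchanged).
  trace.gen: re-examined; everything it read last time is the same (deps.txt unchanged, shard.gen unchanged) — cache 0 kept, no run.
  parser.gen: re-examined; everything it read last time is the same (trace.gen unchanged, deps.txt unchanged) — cache 0 kept, no run.
  lexer.gen: re-runs because schema.txt -1->9; new result 0.
  link.gen: re-runs because lexer.gen -1->0; router.gen -6->-5; new result -5.

The important point: at trace.gen every value read last time is unchanged, so the dirty flag clears without a run.

Run set: audit.gen, lexer.gen, link.gen, router.gen, shard.gen (5 run).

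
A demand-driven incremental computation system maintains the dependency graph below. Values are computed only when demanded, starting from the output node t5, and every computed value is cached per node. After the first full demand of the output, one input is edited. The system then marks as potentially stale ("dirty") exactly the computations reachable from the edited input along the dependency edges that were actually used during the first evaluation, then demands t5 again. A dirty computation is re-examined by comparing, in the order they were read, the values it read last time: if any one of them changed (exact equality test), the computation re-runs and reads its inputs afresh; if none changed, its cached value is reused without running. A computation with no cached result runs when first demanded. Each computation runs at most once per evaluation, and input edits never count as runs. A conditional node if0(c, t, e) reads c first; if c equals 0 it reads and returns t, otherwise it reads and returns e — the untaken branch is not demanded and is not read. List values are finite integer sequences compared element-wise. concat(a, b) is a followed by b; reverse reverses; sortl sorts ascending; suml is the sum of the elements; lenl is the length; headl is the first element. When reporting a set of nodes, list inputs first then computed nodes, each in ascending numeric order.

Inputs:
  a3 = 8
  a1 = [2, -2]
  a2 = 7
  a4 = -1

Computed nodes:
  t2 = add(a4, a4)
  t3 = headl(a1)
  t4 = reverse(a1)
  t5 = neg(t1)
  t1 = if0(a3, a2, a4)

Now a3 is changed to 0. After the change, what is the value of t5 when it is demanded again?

New value of t5: -7.

First evaluation (everything demanded from the output):
  t1 = if0(a3=8 -> else branch a4) = -1
  t5 = neg(-1) = 1

Propagation after the edit:
  t1: runs — a3 8->0; result 7.
  t5: runs — t1 -1->7; result -7.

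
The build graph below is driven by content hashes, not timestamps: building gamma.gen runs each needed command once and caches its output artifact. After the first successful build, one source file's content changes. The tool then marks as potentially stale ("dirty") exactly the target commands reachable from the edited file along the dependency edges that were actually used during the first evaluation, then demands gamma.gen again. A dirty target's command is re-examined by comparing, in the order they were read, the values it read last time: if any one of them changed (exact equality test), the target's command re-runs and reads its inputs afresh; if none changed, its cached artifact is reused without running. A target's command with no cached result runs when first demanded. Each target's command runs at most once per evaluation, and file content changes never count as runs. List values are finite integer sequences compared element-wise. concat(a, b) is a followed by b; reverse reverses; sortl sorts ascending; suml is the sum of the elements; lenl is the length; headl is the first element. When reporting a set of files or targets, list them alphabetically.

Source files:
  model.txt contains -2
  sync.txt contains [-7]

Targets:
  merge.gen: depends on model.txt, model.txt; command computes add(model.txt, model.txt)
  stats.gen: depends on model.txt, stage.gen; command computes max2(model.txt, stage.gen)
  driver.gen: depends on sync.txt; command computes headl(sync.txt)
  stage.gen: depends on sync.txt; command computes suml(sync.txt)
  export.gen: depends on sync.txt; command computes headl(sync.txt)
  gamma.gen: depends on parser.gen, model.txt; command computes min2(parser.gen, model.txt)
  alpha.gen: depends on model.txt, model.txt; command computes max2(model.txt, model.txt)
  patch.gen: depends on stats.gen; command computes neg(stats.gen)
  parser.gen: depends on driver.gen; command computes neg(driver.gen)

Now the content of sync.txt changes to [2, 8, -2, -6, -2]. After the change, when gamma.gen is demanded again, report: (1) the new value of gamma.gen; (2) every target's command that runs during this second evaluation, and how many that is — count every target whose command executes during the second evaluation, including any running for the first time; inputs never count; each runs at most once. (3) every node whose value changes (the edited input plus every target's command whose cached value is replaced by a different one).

gamma.gen now evaluates to -2.
Run set: driver.gen, gamma.gen, parser.gen (3 run).
Changed values: driver.gen, parser.gen, sync.txt.

Initial pass — values computed on the first demand:
  driver.gen = headl([-7]) = -7
  parser.gen = neg(-7) = 7
  gamma.gen = min2(7, -2) = -2

Second demand — change propagation:
  driver.gen: re-runs because sync.txt [-7]->[2, 8, -2, -6, -2]; new result 2.
  parser.gen: re-runs because driver.gen -7->2; new result -2.
  gamma.gen: re-runs because parser.gen 7->-2; new result -2 (unchanged).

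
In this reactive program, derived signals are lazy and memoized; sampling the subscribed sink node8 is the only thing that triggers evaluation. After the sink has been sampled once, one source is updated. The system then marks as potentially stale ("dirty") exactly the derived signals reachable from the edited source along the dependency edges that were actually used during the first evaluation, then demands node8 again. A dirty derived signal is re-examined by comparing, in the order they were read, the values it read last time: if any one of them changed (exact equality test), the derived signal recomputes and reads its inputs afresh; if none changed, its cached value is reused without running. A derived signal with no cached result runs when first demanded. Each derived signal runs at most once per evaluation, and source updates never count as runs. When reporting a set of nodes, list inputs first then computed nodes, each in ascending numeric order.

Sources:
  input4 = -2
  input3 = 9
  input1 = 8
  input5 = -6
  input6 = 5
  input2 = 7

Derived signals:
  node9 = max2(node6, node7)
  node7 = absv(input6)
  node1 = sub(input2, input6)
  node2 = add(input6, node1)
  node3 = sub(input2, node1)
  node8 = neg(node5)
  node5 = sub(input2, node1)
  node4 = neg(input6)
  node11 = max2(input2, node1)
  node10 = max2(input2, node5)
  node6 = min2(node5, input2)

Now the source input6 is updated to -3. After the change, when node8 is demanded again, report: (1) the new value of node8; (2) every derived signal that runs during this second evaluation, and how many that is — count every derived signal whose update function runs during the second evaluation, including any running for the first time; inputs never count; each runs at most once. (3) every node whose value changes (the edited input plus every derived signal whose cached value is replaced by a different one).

Demanding node8 again yields 3.
3 derived signals run: node1, node5, node8.
The nodes whose values change: input6, node1, node5, node8.

First demand of the output computes:
  node1 = sub(7, 5) = 2
  node5 = sub(7, 2) = 5
  node8 = neg(5) = -5

After the edit, cleaning proceeds:
  node1: a read changed (input6 5->-3) — executes, giving 10.
  node5: a read changed (node1 2->10) — executes, giving -3.
  node8: a read changed (node5 5->-3) — executes, giving 3.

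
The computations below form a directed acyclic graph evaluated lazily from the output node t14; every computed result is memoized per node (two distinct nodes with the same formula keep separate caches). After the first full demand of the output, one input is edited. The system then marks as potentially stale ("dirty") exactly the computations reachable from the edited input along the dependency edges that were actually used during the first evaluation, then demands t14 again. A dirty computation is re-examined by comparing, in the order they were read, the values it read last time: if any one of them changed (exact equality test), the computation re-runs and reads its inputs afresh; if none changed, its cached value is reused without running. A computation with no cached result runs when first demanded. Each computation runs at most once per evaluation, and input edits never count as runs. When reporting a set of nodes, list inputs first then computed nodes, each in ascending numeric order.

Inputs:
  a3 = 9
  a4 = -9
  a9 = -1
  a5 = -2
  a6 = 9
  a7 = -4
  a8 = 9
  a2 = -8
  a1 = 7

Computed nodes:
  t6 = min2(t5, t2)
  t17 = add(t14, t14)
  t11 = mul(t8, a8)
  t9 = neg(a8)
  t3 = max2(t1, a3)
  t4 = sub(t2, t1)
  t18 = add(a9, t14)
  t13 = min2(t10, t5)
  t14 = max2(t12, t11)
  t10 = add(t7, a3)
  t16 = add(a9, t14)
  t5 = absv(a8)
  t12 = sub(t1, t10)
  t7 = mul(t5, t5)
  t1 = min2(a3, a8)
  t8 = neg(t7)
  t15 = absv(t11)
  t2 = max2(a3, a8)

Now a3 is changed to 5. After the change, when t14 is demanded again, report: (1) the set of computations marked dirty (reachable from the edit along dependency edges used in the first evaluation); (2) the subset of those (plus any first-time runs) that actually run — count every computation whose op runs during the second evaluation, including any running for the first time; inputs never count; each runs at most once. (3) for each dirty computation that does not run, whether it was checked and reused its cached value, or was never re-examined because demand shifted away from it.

The edit dirties: t1, t10, t12, t14.
3 computations run: t1, t10, t12.
Cache hits after checking: t14.
Note the absorption at t12: it re-runs yet its value is the same, leaving the output's value untouched.

First demand of the output computes:
  t1 = min2(9, 9) = 9
  t5 = absv(9) = 9
  t7 = mul(9, 9) = 81
  t8 = neg(81) = -81
  t10 = add(81, 9) = 90
  t11 = mul(-81, 9) = -729
  t12 = sub(9, 90) = -81
  t14 = max2(-81, -729) = -81

After the edit, cleaning proceeds:
  t1: a read changed (a3 9->5) — executes, giving 5.
  t10: a read changed (a3 9->5) — executes, giving 86.
  t12: a read changed (t1 9->5; t10 90->86) — executes, giving -81 — identical to its old value.
  t14: dirty, but its reads are unchanged (t12 unchanged, t11 unchanged); cached -81 stands.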